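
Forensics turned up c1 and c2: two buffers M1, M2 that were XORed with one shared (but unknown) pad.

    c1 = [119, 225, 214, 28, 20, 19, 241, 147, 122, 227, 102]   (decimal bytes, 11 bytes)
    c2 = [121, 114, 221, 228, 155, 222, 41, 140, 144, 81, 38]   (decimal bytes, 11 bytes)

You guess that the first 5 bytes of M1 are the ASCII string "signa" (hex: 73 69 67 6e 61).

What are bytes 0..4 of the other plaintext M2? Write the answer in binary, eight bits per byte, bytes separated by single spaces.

First, c1 ⊕ c2 = (M1 ⊕ K) ⊕ (M2 ⊕ K) = M1 ⊕ M2, so the key drops out. Then M2 = (M1 ⊕ M2) ⊕ M1 over the first 5 bytes.
byte 0: (77 xor 79) xor 73 = 0e xor 73 = 7d
byte 1: (e1 xor 72) xor 69 = 93 xor 69 = fa
byte 2: (d6 xor dd) xor 67 = 0b xor 67 = 6c
byte 3: (1c xor e4) xor 6e = f8 xor 6e = 96
byte 4: (14 xor 9b) xor 61 = 8f xor 61 = ee

01111101 11111010 01101100 10010110 11101110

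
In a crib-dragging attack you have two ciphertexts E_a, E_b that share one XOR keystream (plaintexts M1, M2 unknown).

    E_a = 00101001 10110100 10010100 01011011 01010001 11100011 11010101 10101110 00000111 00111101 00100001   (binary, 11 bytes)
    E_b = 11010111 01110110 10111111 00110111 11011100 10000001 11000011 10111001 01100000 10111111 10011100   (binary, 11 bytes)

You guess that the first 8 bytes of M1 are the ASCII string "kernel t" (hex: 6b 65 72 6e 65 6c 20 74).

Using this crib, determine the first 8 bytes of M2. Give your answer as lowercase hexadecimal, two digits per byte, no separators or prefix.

95a75902e80e3663

First, E_a ⊕ E_b = (M1 ⊕ K) ⊕ (M2 ⊕ K) = M1 ⊕ M2, so the key drops out. Then M2 = (M1 ⊕ M2) ⊕ M1 over the first 8 bytes.
byte 0: (29 xor d7) xor 6b = fe xor 6b = 95
byte 1: (b4 xor 76) xor 65 = c2 xor 65 = a7
byte 2: (94 xor bf) xor 72 = 2b xor 72 = 59
byte 3: (5b xor 37) xor 6e = 6c xor 6e = 02
byte 4: (51 xor dc) xor 65 = 8d xor 65 = e8
byte 5: (e3 xor 81) xor 6c = 62 xor 6c = 0e
byte 6: (d5 xor c3) xor 20 = 16 xor 20 = 36
byte 7: (ae xor b9) xor 74 = 17 xor 74 = 63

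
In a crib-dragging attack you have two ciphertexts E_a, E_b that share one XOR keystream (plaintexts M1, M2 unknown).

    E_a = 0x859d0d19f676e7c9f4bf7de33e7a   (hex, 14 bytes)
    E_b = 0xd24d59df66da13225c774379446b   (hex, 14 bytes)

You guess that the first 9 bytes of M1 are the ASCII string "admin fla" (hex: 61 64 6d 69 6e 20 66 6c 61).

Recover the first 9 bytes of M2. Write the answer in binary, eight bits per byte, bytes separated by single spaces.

00110110 10110100 00111001 10101111 11111110 10001100 10010010 10000111 11001001

First, E_a ⊕ E_b = (M1 ⊕ K) ⊕ (M2 ⊕ K) = M1 ⊕ M2, so the key drops out. Then M2 = (M1 ⊕ M2) ⊕ M1 over the first 9 bytes.
byte 0: (85 xor d2) xor 61 = 57 xor 61 = 36
byte 1: (9d xor 4d) xor 64 = d0 xor 64 = b4
byte 2: (0d xor 59) xor 6d = 54 xor 6d = 39
byte 3: (19 xor df) xor 69 = c6 xor 69 = af
byte 4: (f6 xor 66) xor 6e = 90 xor 6e = fe
byte 5: (76 xor da) xor 20 = ac xor 20 = 8c
byte 6: (e7 xor 13) xor 66 = f4 xor 66 = 92
byte 7: (c9 xor 22) xor 6c = eb xor 6c = 87
byte 8: (f4 xor 5c) xor 61 = a8 xor 61 = c9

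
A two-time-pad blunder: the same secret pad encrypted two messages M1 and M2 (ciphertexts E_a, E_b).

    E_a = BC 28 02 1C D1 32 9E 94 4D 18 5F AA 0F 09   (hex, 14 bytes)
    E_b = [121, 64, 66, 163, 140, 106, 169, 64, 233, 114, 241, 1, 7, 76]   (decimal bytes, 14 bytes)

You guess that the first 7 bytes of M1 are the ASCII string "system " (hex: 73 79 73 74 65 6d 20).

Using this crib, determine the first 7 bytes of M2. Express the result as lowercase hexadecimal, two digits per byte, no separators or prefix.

First, E_a ⊕ E_b = (M1 ⊕ K) ⊕ (M2 ⊕ K) = M1 ⊕ M2, so the key drops out. Then M2 = (M1 ⊕ M2) ⊕ M1 over the first 7 bytes.
byte 0: (bc ⊕ 79) ⊕ 73 = c5 ⊕ 73 = b6
byte 1: (28 ⊕ 40) ⊕ 79 = 68 ⊕ 79 = 11
byte 2: (02 ⊕ 42) ⊕ 73 = 40 ⊕ 73 = 33
byte 3: (1c ⊕ a3) ⊕ 74 = bf ⊕ 74 = cb
byte 4: (d1 ⊕ 8c) ⊕ 65 = 5d ⊕ 65 = 38
byte 5: (32 ⊕ 6a) ⊕ 6d = 58 ⊕ 6d = 35
byte 6: (9e ⊕ a9) ⊕ 20 = 37 ⊕ 20 = 17

b61133cb383517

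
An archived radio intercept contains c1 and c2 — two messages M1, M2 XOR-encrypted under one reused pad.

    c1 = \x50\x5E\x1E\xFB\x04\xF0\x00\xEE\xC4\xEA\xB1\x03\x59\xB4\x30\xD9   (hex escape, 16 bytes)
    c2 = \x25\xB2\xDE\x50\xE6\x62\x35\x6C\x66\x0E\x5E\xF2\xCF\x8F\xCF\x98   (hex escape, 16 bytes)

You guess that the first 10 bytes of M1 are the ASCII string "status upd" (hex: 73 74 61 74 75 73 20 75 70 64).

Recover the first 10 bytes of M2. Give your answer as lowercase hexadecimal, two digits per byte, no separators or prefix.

First, c1 ⊕ c2 = (M1 ⊕ K) ⊕ (M2 ⊕ K) = M1 ⊕ M2, so the key drops out. Then M2 = (M1 ⊕ M2) ⊕ M1 over the first 10 bytes.
byte 0: (50 xor 25) xor 73 = 75 xor 73 = 06
byte 1: (5e xor b2) xor 74 = ec xor 74 = 98
byte 2: (1e xor de) xor 61 = c0 xor 61 = a1
byte 3: (fb xor 50) xor 74 = ab xor 74 = df
byte 4: (04 xor e6) xor 75 = e2 xor 75 = 97
byte 5: (f0 xor 62) xor 73 = 92 xor 73 = e1
byte 6: (00 xor 35) xor 20 = 35 xor 20 = 15
byte 7: (ee xor 6c) xor 75 = 82 xor 75 = f7
byte 8: (c4 xor 66) xor 70 = a2 xor 70 = d2
byte 9: (ea xor 0e) xor 64 = e4 xor 64 = 80

0698a1df97e115f7d280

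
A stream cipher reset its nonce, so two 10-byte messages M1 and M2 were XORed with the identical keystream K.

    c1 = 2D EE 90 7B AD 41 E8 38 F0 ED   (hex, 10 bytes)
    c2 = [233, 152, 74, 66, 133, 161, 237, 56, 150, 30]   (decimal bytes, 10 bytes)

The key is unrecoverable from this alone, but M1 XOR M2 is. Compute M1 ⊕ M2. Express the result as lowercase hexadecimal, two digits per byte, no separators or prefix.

c1 ⊕ c2 = (M1 ⊕ K) ⊕ (M2 ⊕ K) = M1 ⊕ M2 — the shared key cancels under XOR.
2d ⊕ e9 = c4
ee ⊕ 98 = 76
90 ⊕ 4a = da
7b ⊕ 42 = 39
ad ⊕ 85 = 28
41 ⊕ a1 = e0
e8 ⊕ ed = 05
38 ⊕ 38 = 00
f0 ⊕ 96 = 66
ed ⊕ 1e = f3

c476da3928e0050066f3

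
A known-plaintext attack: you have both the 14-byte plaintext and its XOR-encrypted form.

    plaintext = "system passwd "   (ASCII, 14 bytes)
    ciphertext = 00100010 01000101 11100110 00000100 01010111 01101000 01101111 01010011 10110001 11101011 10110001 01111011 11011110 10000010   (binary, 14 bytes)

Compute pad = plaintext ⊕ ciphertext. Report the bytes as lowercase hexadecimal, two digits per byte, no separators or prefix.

Since ciphertext = plaintext ⊕ pad, XORing both sides with plaintext gives pad = plaintext ⊕ ciphertext.
byte 0: 73 ⊕ 22 = 51
byte 1: 79 ⊕ 45 = 3c
byte 2: 73 ⊕ e6 = 95
byte 3: 74 ⊕ 04 = 70
byte 4: 65 ⊕ 57 = 32
byte 5: 6d ⊕ 68 = 05
byte 6: 20 ⊕ 6f = 4f
byte 7: 70 ⊕ 53 = 23
byte 8: 61 ⊕ b1 = d0
byte 9: 73 ⊕ eb = 98
byte 10: 73 ⊕ b1 = c2
byte 11: 77 ⊕ 7b = 0c
byte 12: 64 ⊕ de = ba
byte 13: 20 ⊕ 82 = a2

513c957032054f23d098c20cbaa2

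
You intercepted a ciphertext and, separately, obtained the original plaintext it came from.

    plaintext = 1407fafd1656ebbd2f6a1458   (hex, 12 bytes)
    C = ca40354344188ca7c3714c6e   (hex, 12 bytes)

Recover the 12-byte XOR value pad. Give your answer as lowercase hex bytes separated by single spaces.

Since C = plaintext ⊕ pad, XORing both sides with plaintext gives pad = plaintext ⊕ C.
byte 0: 00010100 XOR 11001010 = 11011110
byte 1: 00000111 XOR 01000000 = 01000111
byte 2: 11111010 XOR 00110101 = 11001111
byte 3: 11111101 XOR 01000011 = 10111110
byte 4: 00010110 XOR 01000100 = 01010010
byte 5: 01010110 XOR 00011000 = 01001110
byte 6: 11101011 XOR 10001100 = 01100111
byte 7: 10111101 XOR 10100111 = 00011010
byte 8: 00101111 XOR 11000011 = 11101100
byte 9: 01101010 XOR 01110001 = 00011011
byte 10: 00010100 XOR 01001100 = 01011000
byte 11: 01011000 XOR 01101110 = 00110110

de 47 cf be 52 4e 67 1a ec 1b 58 36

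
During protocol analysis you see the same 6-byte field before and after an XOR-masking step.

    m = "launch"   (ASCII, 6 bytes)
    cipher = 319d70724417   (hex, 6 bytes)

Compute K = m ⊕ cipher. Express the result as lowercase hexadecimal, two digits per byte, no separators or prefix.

Since cipher = m ⊕ K, XORing both sides with m gives K = m ⊕ cipher.
108 XOR  49 =  93
 97 XOR 157 = 252
117 XOR 112 =   5
110 XOR 114 =  28
 99 XOR  68 =  39
104 XOR  23 = 127

5dfc051c277f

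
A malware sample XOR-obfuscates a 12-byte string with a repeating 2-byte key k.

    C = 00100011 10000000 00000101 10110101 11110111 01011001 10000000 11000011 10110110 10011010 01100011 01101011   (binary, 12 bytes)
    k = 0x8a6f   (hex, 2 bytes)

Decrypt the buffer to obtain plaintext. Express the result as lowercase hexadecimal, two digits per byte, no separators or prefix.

The 2-byte key repeats, so the effective keystream is 8a 6f 8a 6f 8a 6f 8a 6f 8a 6f 8a 6f.
byte 0: 23 xor 8a = a9
byte 1: 80 xor 6f = ef
byte 2: 05 xor 8a = 8f
byte 3: b5 xor 6f = da
byte 4: f7 xor 8a = 7d
byte 5: 59 xor 6f = 36
byte 6: 80 xor 8a = 0a
byte 7: c3 xor 6f = ac
byte 8: b6 xor 8a = 3c
byte 9: 9a xor 6f = f5
byte 10: 63 xor 8a = e9
byte 11: 6b xor 6f = 04

a9ef8fda7d360aac3cf5e904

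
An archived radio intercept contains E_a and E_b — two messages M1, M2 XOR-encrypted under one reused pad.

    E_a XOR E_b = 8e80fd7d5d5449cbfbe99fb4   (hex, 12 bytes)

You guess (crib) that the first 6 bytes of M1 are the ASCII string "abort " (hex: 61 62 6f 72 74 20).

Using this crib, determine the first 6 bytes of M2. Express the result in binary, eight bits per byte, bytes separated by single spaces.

11101111 11100010 10010010 00001111 00101001 01110100

Since E_a ⊕ E_b = M1 ⊕ M2, XORing with the guessed M1 bytes yields the corresponding M2 bytes: M2 = (E_a ⊕ E_b) ⊕ M1.
8e XOR 61 = ef
80 XOR 62 = e2
fd XOR 6f = 92
7d XOR 72 = 0f
5d XOR 74 = 29
54 XOR 20 = 74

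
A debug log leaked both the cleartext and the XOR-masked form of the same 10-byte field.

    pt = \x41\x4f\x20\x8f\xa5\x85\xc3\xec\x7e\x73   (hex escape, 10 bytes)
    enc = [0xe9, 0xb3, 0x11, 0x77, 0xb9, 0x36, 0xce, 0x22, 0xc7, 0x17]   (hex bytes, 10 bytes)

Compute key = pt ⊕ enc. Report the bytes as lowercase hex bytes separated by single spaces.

a8 fc 31 f8 1c b3 0d ce b9 64

Since enc = pt ⊕ key, XORing both sides with pt gives key = pt ⊕ enc.
byte 0: 41 XOR e9 = a8
byte 1: 4f XOR b3 = fc
byte 2: 20 XOR 11 = 31
byte 3: 8f XOR 77 = f8
byte 4: a5 XOR b9 = 1c
byte 5: 85 XOR 36 = b3
byte 6: c3 XOR ce = 0d
byte 7: ec XOR 22 = ce
byte 8: 7e XOR c7 = b9
byte 9: 73 XOR 17 = 64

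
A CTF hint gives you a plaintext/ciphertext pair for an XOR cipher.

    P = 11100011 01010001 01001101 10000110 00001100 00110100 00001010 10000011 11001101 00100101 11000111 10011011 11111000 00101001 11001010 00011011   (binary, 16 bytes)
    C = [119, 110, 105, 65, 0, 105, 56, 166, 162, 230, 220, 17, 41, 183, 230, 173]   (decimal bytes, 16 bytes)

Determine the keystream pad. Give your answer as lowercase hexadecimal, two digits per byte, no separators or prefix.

943f24c70c5d32256fc31b8ad19e2cb6

Since C = P ⊕ pad, XORing both sides with P gives pad = P ⊕ C.
e3 XOR 77 = 94
51 XOR 6e = 3f
4d XOR 69 = 24
86 XOR 41 = c7
0c XOR 00 = 0c
34 XOR 69 = 5d
0a XOR 38 = 32
83 XOR a6 = 25
cd XOR a2 = 6f
25 XOR e6 = c3
c7 XOR dc = 1b
9b XOR 11 = 8a
f8 XOR 29 = d1
29 XOR b7 = 9e
ca XOR e6 = 2c
1b XOR ad = b6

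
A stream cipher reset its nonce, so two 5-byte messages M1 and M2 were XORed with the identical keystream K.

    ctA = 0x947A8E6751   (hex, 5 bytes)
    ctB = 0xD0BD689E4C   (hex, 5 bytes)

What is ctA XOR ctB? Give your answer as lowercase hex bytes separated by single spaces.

ctA ⊕ ctB = (M1 ⊕ K) ⊕ (M2 ⊕ K) = M1 ⊕ M2 — the shared key cancels under XOR.
10010100 ⊕ 11010000 = 01000100
01111010 ⊕ 10111101 = 11000111
10001110 ⊕ 01101000 = 11100110
01100111 ⊕ 10011110 = 11111001
01010001 ⊕ 01001100 = 00011101

44 c7 e6 f9 1d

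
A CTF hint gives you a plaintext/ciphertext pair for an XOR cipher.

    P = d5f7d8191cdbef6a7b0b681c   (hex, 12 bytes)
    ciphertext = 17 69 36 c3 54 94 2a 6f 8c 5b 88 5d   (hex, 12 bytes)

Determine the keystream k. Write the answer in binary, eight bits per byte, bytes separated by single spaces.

11000010 10011110 11101110 11011010 01001000 01001111 11000101 00000101 11110111 01010000 11100000 01000001

Since ciphertext = P ⊕ k, XORing both sides with P gives k = P ⊕ ciphertext.
d5 xor 17 = c2
f7 xor 69 = 9e
d8 xor 36 = ee
19 xor c3 = da
1c xor 54 = 48
db xor 94 = 4f
ef xor 2a = c5
6a xor 6f = 05
7b xor 8c = f7
0b xor 5b = 50
68 xor 88 = e0
1c xor 5d = 41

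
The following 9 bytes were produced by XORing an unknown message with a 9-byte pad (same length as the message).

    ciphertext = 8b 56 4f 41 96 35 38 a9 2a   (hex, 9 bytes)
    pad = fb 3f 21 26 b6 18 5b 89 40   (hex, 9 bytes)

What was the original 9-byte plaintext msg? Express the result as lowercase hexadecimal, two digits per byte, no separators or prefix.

70696e67202d63206a

XOR is its own inverse, so applying the key byte-wise gives the result directly.
10001011 xor 11111011 = 01110000
01010110 xor 00111111 = 01101001
01001111 xor 00100001 = 01101110
01000001 xor 00100110 = 01100111
10010110 xor 10110110 = 00100000
00110101 xor 00011000 = 00101101
00111000 xor 01011011 = 01100011
10101001 xor 10001001 = 00100000
00101010 xor 01000000 = 01101010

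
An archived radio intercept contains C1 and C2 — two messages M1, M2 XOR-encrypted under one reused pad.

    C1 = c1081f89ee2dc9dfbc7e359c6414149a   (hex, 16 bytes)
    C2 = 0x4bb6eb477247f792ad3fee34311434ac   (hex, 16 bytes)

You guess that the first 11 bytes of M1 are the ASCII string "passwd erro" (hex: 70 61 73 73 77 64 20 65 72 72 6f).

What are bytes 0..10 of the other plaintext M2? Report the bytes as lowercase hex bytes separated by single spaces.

fa df 87 bd eb 0e 1e 28 63 33 b4

First, C1 ⊕ C2 = (M1 ⊕ K) ⊕ (M2 ⊕ K) = M1 ⊕ M2, so the key drops out. Then M2 = (M1 ⊕ M2) ⊕ M1 over the first 11 bytes.
byte 0: (c1 XOR 4b) XOR 70 = 8a XOR 70 = fa
byte 1: (08 XOR b6) XOR 61 = be XOR 61 = df
byte 2: (1f XOR eb) XOR 73 = f4 XOR 73 = 87
byte 3: (89 XOR 47) XOR 73 = ce XOR 73 = bd
byte 4: (ee XOR 72) XOR 77 = 9c XOR 77 = eb
byte 5: (2d XOR 47) XOR 64 = 6a XOR 64 = 0e
byte 6: (c9 XOR f7) XOR 20 = 3e XOR 20 = 1e
byte 7: (df XOR 92) XOR 65 = 4d XOR 65 = 28
byte 8: (bc XOR ad) XOR 72 = 11 XOR 72 = 63
byte 9: (7e XOR 3f) XOR 72 = 41 XOR 72 = 33
byte 10: (35 XOR ee) XOR 6f = db XOR 6f = b4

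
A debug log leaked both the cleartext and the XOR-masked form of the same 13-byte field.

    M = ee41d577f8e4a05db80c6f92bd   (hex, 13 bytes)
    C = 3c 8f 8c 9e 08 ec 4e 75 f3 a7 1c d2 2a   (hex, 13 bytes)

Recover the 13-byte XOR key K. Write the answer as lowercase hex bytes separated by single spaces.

d2 ce 59 e9 f0 08 ee 28 4b ab 73 40 97

Since C = M ⊕ K, XORing both sides with M gives K = M ⊕ C.
238 XOR  60 = 210
 65 XOR 143 = 206
213 XOR 140 =  89
119 XOR 158 = 233
248 XOR   8 = 240
228 XOR 236 =   8
160 XOR  78 = 238
 93 XOR 117 =  40
184 XOR 243 =  75
 12 XOR 167 = 171
111 XOR  28 = 115
146 XOR 210 =  64
189 XOR  42 = 151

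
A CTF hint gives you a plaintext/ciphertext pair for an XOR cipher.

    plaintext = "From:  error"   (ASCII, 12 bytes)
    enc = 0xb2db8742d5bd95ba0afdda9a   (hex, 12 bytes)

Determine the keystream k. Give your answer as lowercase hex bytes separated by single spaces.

f4 a9 e8 2f ef 9d b5 df 78 8f b5 e8

Since enc = plaintext ⊕ k, XORing both sides with plaintext gives k = plaintext ⊕ enc.
46 ^ b2 = f4
72 ^ db = a9
6f ^ 87 = e8
6d ^ 42 = 2f
3a ^ d5 = ef
20 ^ bd = 9d
20 ^ 95 = b5
65 ^ ba = df
72 ^ 0a = 78
72 ^ fd = 8f
6f ^ da = b5
72 ^ 9a = e8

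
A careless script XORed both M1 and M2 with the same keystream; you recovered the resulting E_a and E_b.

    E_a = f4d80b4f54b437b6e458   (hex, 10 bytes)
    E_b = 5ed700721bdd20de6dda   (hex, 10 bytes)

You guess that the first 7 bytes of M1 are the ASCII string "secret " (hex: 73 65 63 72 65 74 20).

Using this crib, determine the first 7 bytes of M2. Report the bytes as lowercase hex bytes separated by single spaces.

First, E_a ⊕ E_b = (M1 ⊕ K) ⊕ (M2 ⊕ K) = M1 ⊕ M2, so the key drops out. Then M2 = (M1 ⊕ M2) ⊕ M1 over the first 7 bytes.
byte 0: (f4 ⊕ 5e) ⊕ 73 = aa ⊕ 73 = d9
byte 1: (d8 ⊕ d7) ⊕ 65 = 0f ⊕ 65 = 6a
byte 2: (0b ⊕ 00) ⊕ 63 = 0b ⊕ 63 = 68
byte 3: (4f ⊕ 72) ⊕ 72 = 3d ⊕ 72 = 4f
byte 4: (54 ⊕ 1b) ⊕ 65 = 4f ⊕ 65 = 2a
byte 5: (b4 ⊕ dd) ⊕ 74 = 69 ⊕ 74 = 1d
byte 6: (37 ⊕ 20) ⊕ 20 = 17 ⊕ 20 = 37

d9 6a 68 4f 2a 1d 37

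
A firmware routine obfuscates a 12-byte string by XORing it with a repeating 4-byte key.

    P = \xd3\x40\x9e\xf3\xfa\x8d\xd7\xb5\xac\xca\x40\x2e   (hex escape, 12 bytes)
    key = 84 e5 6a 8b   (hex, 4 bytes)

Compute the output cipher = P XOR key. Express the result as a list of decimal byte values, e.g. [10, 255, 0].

The 4-byte key repeats, so the effective keystream is 84 e5 6a 8b 84 e5 6a 8b 84 e5 6a 8b.
byte 0: d3 XOR 84 = 57
byte 1: 40 XOR e5 = a5
byte 2: 9e XOR 6a = f4
byte 3: f3 XOR 8b = 78
byte 4: fa XOR 84 = 7e
byte 5: 8d XOR e5 = 68
byte 6: d7 XOR 6a = bd
byte 7: b5 XOR 8b = 3e
byte 8: ac XOR 84 = 28
byte 9: ca XOR e5 = 2f
byte 10: 40 XOR 6a = 2a
byte 11: 2e XOR 8b = a5

[87, 165, 244, 120, 126, 104, 189, 62, 40, 47, 42, 165]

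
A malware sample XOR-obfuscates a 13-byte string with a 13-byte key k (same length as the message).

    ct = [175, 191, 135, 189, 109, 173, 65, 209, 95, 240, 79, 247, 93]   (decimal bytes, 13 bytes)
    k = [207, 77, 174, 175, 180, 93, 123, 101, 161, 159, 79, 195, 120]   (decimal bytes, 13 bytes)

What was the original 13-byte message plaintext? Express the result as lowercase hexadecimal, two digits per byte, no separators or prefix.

XOR is its own inverse, so applying the key byte-wise gives the result directly.
10101111 xor 11001111 = 01100000
10111111 xor 01001101 = 11110010
10000111 xor 10101110 = 00101001
10111101 xor 10101111 = 00010010
01101101 xor 10110100 = 11011001
10101101 xor 01011101 = 11110000
01000001 xor 01111011 = 00111010
11010001 xor 01100101 = 10110100
01011111 xor 10100001 = 11111110
11110000 xor 10011111 = 01101111
01001111 xor 01001111 = 00000000
11110111 xor 11000011 = 00110100
01011101 xor 01111000 = 00100101

60f22912d9f03ab4fe6f003425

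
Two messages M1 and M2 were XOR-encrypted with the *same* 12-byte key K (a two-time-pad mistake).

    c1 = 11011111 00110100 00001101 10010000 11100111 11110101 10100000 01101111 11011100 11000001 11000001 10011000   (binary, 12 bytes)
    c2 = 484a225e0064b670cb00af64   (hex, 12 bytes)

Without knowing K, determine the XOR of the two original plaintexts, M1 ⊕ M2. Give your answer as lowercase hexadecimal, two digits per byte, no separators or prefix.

c1 ⊕ c2 = (M1 ⊕ K) ⊕ (M2 ⊕ K) = M1 ⊕ M2 — the shared key cancels under XOR.
223 XOR  72 = 151
 52 XOR  74 = 126
 13 XOR  34 =  47
144 XOR  94 = 206
231 XOR   0 = 231
245 XOR 100 = 145
160 XOR 182 =  22
111 XOR 112 =  31
220 XOR 203 =  23
193 XOR   0 = 193
193 XOR 175 = 110
152 XOR 100 = 252

977e2fcee791161f17c16efc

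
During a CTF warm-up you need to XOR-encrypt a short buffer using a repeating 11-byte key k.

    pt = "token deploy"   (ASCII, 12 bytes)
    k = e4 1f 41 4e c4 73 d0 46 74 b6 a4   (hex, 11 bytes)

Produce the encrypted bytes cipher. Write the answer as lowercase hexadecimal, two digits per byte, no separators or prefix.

The 11-byte key repeats, so the effective keystream is e4 1f 41 4e c4 73 d0 46 74 b6 a4 e4.
byte 0: 74 XOR e4 = 90
byte 1: 6f XOR 1f = 70
byte 2: 6b XOR 41 = 2a
byte 3: 65 XOR 4e = 2b
byte 4: 6e XOR c4 = aa
byte 5: 20 XOR 73 = 53
byte 6: 64 XOR d0 = b4
byte 7: 65 XOR 46 = 23
byte 8: 70 XOR 74 = 04
byte 9: 6c XOR b6 = da
byte 10: 6f XOR a4 = cb
byte 11: 79 XOR e4 = 9d

90702a2baa53b42304dacb9d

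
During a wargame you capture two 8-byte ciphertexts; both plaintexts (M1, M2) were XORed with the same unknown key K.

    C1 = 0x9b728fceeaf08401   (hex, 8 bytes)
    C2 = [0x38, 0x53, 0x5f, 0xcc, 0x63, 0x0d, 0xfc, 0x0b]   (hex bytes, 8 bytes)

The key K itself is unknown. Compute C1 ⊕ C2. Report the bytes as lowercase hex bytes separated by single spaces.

a3 21 d0 02 89 fd 78 0a

C1 ⊕ C2 = (M1 ⊕ K) ⊕ (M2 ⊕ K) = M1 ⊕ M2 — the shared key cancels under XOR.
9b ⊕ 38 = a3
72 ⊕ 53 = 21
8f ⊕ 5f = d0
ce ⊕ cc = 02
ea ⊕ 63 = 89
f0 ⊕ 0d = fd
84 ⊕ fc = 78
01 ⊕ 0b = 0a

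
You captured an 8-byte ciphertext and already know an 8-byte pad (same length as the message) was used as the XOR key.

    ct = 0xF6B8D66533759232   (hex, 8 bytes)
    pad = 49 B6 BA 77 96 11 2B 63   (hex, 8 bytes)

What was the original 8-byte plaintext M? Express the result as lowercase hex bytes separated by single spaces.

bf 0e 6c 12 a5 64 b9 51

XOR is its own inverse, so applying the key byte-wise gives the result directly.
byte 0: f6 ^ 49 = bf
byte 1: b8 ^ b6 = 0e
byte 2: d6 ^ ba = 6c
byte 3: 65 ^ 77 = 12
byte 4: 33 ^ 96 = a5
byte 5: 75 ^ 11 = 64
byte 6: 92 ^ 2b = b9
byte 7: 32 ^ 63 = 51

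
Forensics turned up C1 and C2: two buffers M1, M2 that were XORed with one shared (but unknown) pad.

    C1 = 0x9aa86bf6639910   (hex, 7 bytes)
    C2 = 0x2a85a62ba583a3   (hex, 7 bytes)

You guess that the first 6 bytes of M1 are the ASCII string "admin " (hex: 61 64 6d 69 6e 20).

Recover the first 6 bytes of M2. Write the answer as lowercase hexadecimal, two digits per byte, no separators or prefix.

d149a0b4a83a

First, C1 ⊕ C2 = (M1 ⊕ K) ⊕ (M2 ⊕ K) = M1 ⊕ M2, so the key drops out. Then M2 = (M1 ⊕ M2) ⊕ M1 over the first 6 bytes.
byte 0: (9a XOR 2a) XOR 61 = b0 XOR 61 = d1
byte 1: (a8 XOR 85) XOR 64 = 2d XOR 64 = 49
byte 2: (6b XOR a6) XOR 6d = cd XOR 6d = a0
byte 3: (f6 XOR 2b) XOR 69 = dd XOR 69 = b4
byte 4: (63 XOR a5) XOR 6e = c6 XOR 6e = a8
byte 5: (99 XOR 83) XOR 20 = 1a XOR 20 = 3a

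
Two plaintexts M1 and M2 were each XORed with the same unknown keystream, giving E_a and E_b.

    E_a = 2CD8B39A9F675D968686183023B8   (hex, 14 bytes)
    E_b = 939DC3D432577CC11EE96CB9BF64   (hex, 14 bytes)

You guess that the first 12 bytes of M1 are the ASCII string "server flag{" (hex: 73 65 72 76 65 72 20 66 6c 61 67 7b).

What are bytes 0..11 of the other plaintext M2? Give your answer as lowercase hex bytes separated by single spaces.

First, E_a ⊕ E_b = (M1 ⊕ K) ⊕ (M2 ⊕ K) = M1 ⊕ M2, so the key drops out. Then M2 = (M1 ⊕ M2) ⊕ M1 over the first 12 bytes.
byte 0: (2c ⊕ 93) ⊕ 73 = bf ⊕ 73 = cc
byte 1: (d8 ⊕ 9d) ⊕ 65 = 45 ⊕ 65 = 20
byte 2: (b3 ⊕ c3) ⊕ 72 = 70 ⊕ 72 = 02
byte 3: (9a ⊕ d4) ⊕ 76 = 4e ⊕ 76 = 38
byte 4: (9f ⊕ 32) ⊕ 65 = ad ⊕ 65 = c8
byte 5: (67 ⊕ 57) ⊕ 72 = 30 ⊕ 72 = 42
byte 6: (5d ⊕ 7c) ⊕ 20 = 21 ⊕ 20 = 01
byte 7: (96 ⊕ c1) ⊕ 66 = 57 ⊕ 66 = 31
byte 8: (86 ⊕ 1e) ⊕ 6c = 98 ⊕ 6c = f4
byte 9: (86 ⊕ e9) ⊕ 61 = 6f ⊕ 61 = 0e
byte 10: (18 ⊕ 6c) ⊕ 67 = 74 ⊕ 67 = 13
byte 11: (30 ⊕ b9) ⊕ 7b = 89 ⊕ 7b = f2

cc 20 02 38 c8 42 01 31 f4 0e 13 f2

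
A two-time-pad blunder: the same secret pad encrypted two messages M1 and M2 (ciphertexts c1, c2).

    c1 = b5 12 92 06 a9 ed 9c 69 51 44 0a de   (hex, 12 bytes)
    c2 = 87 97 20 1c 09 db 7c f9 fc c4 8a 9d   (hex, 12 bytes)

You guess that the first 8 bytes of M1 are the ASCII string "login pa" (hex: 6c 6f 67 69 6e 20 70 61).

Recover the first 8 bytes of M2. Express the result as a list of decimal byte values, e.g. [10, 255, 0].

First, c1 ⊕ c2 = (M1 ⊕ K) ⊕ (M2 ⊕ K) = M1 ⊕ M2, so the key drops out. Then M2 = (M1 ⊕ M2) ⊕ M1 over the first 8 bytes.
byte 0: (b5 ^ 87) ^ 6c = 32 ^ 6c = 5e
byte 1: (12 ^ 97) ^ 6f = 85 ^ 6f = ea
byte 2: (92 ^ 20) ^ 67 = b2 ^ 67 = d5
byte 3: (06 ^ 1c) ^ 69 = 1a ^ 69 = 73
byte 4: (a9 ^ 09) ^ 6e = a0 ^ 6e = ce
byte 5: (ed ^ db) ^ 20 = 36 ^ 20 = 16
byte 6: (9c ^ 7c) ^ 70 = e0 ^ 70 = 90
byte 7: (69 ^ f9) ^ 61 = 90 ^ 61 = f1

[94, 234, 213, 115, 206, 22, 144, 241]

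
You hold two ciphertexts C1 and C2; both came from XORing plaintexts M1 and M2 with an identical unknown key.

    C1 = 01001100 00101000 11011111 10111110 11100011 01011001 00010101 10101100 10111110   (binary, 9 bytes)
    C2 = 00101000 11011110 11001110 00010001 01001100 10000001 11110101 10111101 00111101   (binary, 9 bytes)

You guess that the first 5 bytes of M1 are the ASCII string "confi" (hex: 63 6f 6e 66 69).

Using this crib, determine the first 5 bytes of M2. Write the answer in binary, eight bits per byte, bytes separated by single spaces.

First, C1 ⊕ C2 = (M1 ⊕ K) ⊕ (M2 ⊕ K) = M1 ⊕ M2, so the key drops out. Then M2 = (M1 ⊕ M2) ⊕ M1 over the first 5 bytes.
byte 0: (4c xor 28) xor 63 = 64 xor 63 = 07
byte 1: (28 xor de) xor 6f = f6 xor 6f = 99
byte 2: (df xor ce) xor 6e = 11 xor 6e = 7f
byte 3: (be xor 11) xor 66 = af xor 66 = c9
byte 4: (e3 xor 4c) xor 69 = af xor 69 = c6

00000111 10011001 01111111 11001001 11000110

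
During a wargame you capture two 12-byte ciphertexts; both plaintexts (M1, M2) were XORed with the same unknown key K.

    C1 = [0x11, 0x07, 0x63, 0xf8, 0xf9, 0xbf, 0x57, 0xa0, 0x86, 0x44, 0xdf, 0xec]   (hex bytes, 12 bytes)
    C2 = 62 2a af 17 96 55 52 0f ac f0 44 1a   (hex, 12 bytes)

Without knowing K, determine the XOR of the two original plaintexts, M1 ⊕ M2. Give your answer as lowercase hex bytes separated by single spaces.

C1 ⊕ C2 = (M1 ⊕ K) ⊕ (M2 ⊕ K) = M1 ⊕ M2 — the shared key cancels under XOR.
11 XOR 62 = 73
07 XOR 2a = 2d
63 XOR af = cc
f8 XOR 17 = ef
f9 XOR 96 = 6f
bf XOR 55 = ea
57 XOR 52 = 05
a0 XOR 0f = af
86 XOR ac = 2a
44 XOR f0 = b4
df XOR 44 = 9b
ec XOR 1a = f6

73 2d cc ef 6f ea 05 af 2a b4 9b f6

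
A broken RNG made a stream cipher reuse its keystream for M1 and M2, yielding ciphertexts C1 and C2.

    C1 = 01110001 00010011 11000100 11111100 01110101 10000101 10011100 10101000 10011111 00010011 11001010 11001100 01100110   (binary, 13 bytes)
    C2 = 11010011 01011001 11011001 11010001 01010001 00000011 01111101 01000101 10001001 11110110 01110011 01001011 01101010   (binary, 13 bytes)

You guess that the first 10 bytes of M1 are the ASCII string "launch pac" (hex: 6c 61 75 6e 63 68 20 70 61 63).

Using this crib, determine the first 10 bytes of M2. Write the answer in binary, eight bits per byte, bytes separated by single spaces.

11001110 00101011 01101000 01000011 01000111 11101110 11000001 10011101 01110111 10000110

First, C1 ⊕ C2 = (M1 ⊕ K) ⊕ (M2 ⊕ K) = M1 ⊕ M2, so the key drops out. Then M2 = (M1 ⊕ M2) ⊕ M1 over the first 10 bytes.
byte 0: (71 ⊕ d3) ⊕ 6c = a2 ⊕ 6c = ce
byte 1: (13 ⊕ 59) ⊕ 61 = 4a ⊕ 61 = 2b
byte 2: (c4 ⊕ d9) ⊕ 75 = 1d ⊕ 75 = 68
byte 3: (fc ⊕ d1) ⊕ 6e = 2d ⊕ 6e = 43
byte 4: (75 ⊕ 51) ⊕ 63 = 24 ⊕ 63 = 47
byte 5: (85 ⊕ 03) ⊕ 68 = 86 ⊕ 68 = ee
byte 6: (9c ⊕ 7d) ⊕ 20 = e1 ⊕ 20 = c1
byte 7: (a8 ⊕ 45) ⊕ 70 = ed ⊕ 70 = 9d
byte 8: (9f ⊕ 89) ⊕ 61 = 16 ⊕ 61 = 77
byte 9: (13 ⊕ f6) ⊕ 63 = e5 ⊕ 63 = 86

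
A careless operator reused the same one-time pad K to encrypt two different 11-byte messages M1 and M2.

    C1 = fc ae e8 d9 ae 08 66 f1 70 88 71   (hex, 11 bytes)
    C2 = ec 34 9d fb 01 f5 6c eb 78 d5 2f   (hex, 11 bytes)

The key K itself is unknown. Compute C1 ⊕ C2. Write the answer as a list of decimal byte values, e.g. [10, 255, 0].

C1 ⊕ C2 = (M1 ⊕ K) ⊕ (M2 ⊕ K) = M1 ⊕ M2 — the shared key cancels under XOR.
fc xor ec = 10
ae xor 34 = 9a
e8 xor 9d = 75
d9 xor fb = 22
ae xor 01 = af
08 xor f5 = fd
66 xor 6c = 0a
f1 xor eb = 1a
70 xor 78 = 08
88 xor d5 = 5d
71 xor 2f = 5e

[16, 154, 117, 34, 175, 253, 10, 26, 8, 93, 94]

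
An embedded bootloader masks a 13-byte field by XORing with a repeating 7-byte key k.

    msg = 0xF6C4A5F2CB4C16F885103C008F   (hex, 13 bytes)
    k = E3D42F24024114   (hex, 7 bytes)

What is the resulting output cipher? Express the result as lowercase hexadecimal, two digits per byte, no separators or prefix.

The 7-byte key repeats, so the effective keystream is e3 d4 2f 24 02 41 14 e3 d4 2f 24 02 41.
byte 0: f6 ⊕ e3 = 15
byte 1: c4 ⊕ d4 = 10
byte 2: a5 ⊕ 2f = 8a
byte 3: f2 ⊕ 24 = d6
byte 4: cb ⊕ 02 = c9
byte 5: 4c ⊕ 41 = 0d
byte 6: 16 ⊕ 14 = 02
byte 7: f8 ⊕ e3 = 1b
byte 8: 85 ⊕ d4 = 51
byte 9: 10 ⊕ 2f = 3f
byte 10: 3c ⊕ 24 = 18
byte 11: 00 ⊕ 02 = 02
byte 12: 8f ⊕ 41 = ce

15108ad6c90d021b513f1802ce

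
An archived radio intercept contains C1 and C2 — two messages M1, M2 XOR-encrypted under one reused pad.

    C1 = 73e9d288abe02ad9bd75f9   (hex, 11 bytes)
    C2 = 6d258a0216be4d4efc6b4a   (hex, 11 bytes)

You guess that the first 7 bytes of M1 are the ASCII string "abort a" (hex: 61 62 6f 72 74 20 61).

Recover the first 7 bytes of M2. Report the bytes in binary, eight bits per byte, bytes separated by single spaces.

First, C1 ⊕ C2 = (M1 ⊕ K) ⊕ (M2 ⊕ K) = M1 ⊕ M2, so the key drops out. Then M2 = (M1 ⊕ M2) ⊕ M1 over the first 7 bytes.
byte 0: (73 ^ 6d) ^ 61 = 1e ^ 61 = 7f
byte 1: (e9 ^ 25) ^ 62 = cc ^ 62 = ae
byte 2: (d2 ^ 8a) ^ 6f = 58 ^ 6f = 37
byte 3: (88 ^ 02) ^ 72 = 8a ^ 72 = f8
byte 4: (ab ^ 16) ^ 74 = bd ^ 74 = c9
byte 5: (e0 ^ be) ^ 20 = 5e ^ 20 = 7e
byte 6: (2a ^ 4d) ^ 61 = 67 ^ 61 = 06

01111111 10101110 00110111 11111000 11001001 01111110 00000110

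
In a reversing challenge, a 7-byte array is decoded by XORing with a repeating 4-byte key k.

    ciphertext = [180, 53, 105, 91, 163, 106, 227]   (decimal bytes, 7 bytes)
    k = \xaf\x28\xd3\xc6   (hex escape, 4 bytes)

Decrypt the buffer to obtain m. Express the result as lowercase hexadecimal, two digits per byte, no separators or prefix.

1b1dba9d0c4230

The 4-byte key repeats, so the effective keystream is af 28 d3 c6 af 28 d3.
byte 0: 180 ^ 175 =  27
byte 1:  53 ^  40 =  29
byte 2: 105 ^ 211 = 186
byte 3:  91 ^ 198 = 157
byte 4: 163 ^ 175 =  12
byte 5: 106 ^  40 =  66
byte 6: 227 ^ 211 =  48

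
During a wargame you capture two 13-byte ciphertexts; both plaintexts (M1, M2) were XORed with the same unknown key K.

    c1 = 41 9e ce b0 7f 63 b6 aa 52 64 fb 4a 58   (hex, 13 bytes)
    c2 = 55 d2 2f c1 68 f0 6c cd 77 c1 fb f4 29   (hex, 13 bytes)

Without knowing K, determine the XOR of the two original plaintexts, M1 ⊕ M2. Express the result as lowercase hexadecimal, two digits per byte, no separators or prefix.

c1 ⊕ c2 = (M1 ⊕ K) ⊕ (M2 ⊕ K) = M1 ⊕ M2 — the shared key cancels under XOR.
byte 0: 41 ^ 55 = 14
byte 1: 9e ^ d2 = 4c
byte 2: ce ^ 2f = e1
byte 3: b0 ^ c1 = 71
byte 4: 7f ^ 68 = 17
byte 5: 63 ^ f0 = 93
byte 6: b6 ^ 6c = da
byte 7: aa ^ cd = 67
byte 8: 52 ^ 77 = 25
byte 9: 64 ^ c1 = a5
byte 10: fb ^ fb = 00
byte 11: 4a ^ f4 = be
byte 12: 58 ^ 29 = 71

144ce1711793da6725a500be71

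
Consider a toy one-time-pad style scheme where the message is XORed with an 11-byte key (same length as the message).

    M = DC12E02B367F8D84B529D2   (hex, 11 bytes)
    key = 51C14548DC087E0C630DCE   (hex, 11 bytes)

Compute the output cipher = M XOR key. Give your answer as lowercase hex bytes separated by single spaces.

8d d3 a5 63 ea 77 f3 88 d6 24 1c

XOR is its own inverse, so applying the key byte-wise gives the result directly.
byte 0: 11011100 ^ 01010001 = 10001101
byte 1: 00010010 ^ 11000001 = 11010011
byte 2: 11100000 ^ 01000101 = 10100101
byte 3: 00101011 ^ 01001000 = 01100011
byte 4: 00110110 ^ 11011100 = 11101010
byte 5: 01111111 ^ 00001000 = 01110111
byte 6: 10001101 ^ 01111110 = 11110011
byte 7: 10000100 ^ 00001100 = 10001000
byte 8: 10110101 ^ 01100011 = 11010110
byte 9: 00101001 ^ 00001101 = 00100100
byte 10: 11010010 ^ 11001110 = 00011100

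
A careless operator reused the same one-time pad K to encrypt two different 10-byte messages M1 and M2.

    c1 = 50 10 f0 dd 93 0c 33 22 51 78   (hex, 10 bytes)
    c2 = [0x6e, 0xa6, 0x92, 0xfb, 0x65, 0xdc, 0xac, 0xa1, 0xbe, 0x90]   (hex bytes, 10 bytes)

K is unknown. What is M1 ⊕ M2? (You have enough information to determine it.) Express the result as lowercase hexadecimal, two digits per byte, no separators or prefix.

c1 ⊕ c2 = (M1 ⊕ K) ⊕ (M2 ⊕ K) = M1 ⊕ M2 — the shared key cancels under XOR.
50 xor 6e = 3e
10 xor a6 = b6
f0 xor 92 = 62
dd xor fb = 26
93 xor 65 = f6
0c xor dc = d0
33 xor ac = 9f
22 xor a1 = 83
51 xor be = ef
78 xor 90 = e8

3eb66226f6d09f83efe8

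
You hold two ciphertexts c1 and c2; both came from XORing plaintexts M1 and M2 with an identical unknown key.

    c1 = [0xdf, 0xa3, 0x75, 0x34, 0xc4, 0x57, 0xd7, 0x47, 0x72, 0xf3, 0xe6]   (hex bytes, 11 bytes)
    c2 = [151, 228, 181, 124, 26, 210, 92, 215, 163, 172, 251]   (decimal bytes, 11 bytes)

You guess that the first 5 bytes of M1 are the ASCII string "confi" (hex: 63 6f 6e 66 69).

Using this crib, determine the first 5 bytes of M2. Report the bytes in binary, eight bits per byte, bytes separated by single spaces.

00101011 00101000 10101110 00101110 10110111

First, c1 ⊕ c2 = (M1 ⊕ K) ⊕ (M2 ⊕ K) = M1 ⊕ M2, so the key drops out. Then M2 = (M1 ⊕ M2) ⊕ M1 over the first 5 bytes.
byte 0: (df ^ 97) ^ 63 = 48 ^ 63 = 2b
byte 1: (a3 ^ e4) ^ 6f = 47 ^ 6f = 28
byte 2: (75 ^ b5) ^ 6e = c0 ^ 6e = ae
byte 3: (34 ^ 7c) ^ 66 = 48 ^ 66 = 2e
byte 4: (c4 ^ 1a) ^ 69 = de ^ 69 = b7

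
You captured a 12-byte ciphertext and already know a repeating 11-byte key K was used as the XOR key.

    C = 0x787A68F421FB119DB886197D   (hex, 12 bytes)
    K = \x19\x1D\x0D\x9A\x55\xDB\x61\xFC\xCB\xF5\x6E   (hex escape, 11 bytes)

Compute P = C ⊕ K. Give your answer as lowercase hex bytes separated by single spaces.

The 11-byte key repeats, so the effective keystream is 19 1d 0d 9a 55 db 61 fc cb f5 6e 19.
byte 0: 78 xor 19 = 61
byte 1: 7a xor 1d = 67
byte 2: 68 xor 0d = 65
byte 3: f4 xor 9a = 6e
byte 4: 21 xor 55 = 74
byte 5: fb xor db = 20
byte 6: 11 xor 61 = 70
byte 7: 9d xor fc = 61
byte 8: b8 xor cb = 73
byte 9: 86 xor f5 = 73
byte 10: 19 xor 6e = 77
byte 11: 7d xor 19 = 64

61 67 65 6e 74 20 70 61 73 73 77 64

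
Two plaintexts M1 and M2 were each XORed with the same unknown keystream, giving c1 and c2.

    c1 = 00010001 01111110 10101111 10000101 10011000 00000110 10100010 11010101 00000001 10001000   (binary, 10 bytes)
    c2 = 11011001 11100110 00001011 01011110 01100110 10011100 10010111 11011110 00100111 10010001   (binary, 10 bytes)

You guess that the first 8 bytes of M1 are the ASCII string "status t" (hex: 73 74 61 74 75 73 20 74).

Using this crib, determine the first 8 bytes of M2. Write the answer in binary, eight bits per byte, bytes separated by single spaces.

10111011 11101100 11000101 10101111 10001011 11101001 00010101 01111111

First, c1 ⊕ c2 = (M1 ⊕ K) ⊕ (M2 ⊕ K) = M1 ⊕ M2, so the key drops out. Then M2 = (M1 ⊕ M2) ⊕ M1 over the first 8 bytes.
byte 0: (11 xor d9) xor 73 = c8 xor 73 = bb
byte 1: (7e xor e6) xor 74 = 98 xor 74 = ec
byte 2: (af xor 0b) xor 61 = a4 xor 61 = c5
byte 3: (85 xor 5e) xor 74 = db xor 74 = af
byte 4: (98 xor 66) xor 75 = fe xor 75 = 8b
byte 5: (06 xor 9c) xor 73 = 9a xor 73 = e9
byte 6: (a2 xor 97) xor 20 = 35 xor 20 = 15
byte 7: (d5 xor de) xor 74 = 0b xor 74 = 7f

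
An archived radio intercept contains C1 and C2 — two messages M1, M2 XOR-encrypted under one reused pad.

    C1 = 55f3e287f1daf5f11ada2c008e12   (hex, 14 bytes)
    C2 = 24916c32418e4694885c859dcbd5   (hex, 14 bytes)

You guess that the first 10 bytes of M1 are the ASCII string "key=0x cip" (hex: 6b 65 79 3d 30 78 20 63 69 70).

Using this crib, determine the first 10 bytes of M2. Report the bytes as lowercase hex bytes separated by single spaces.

1a 07 f7 88 80 2c 93 06 fb f6

First, C1 ⊕ C2 = (M1 ⊕ K) ⊕ (M2 ⊕ K) = M1 ⊕ M2, so the key drops out. Then M2 = (M1 ⊕ M2) ⊕ M1 over the first 10 bytes.
byte 0: (55 xor 24) xor 6b = 71 xor 6b = 1a
byte 1: (f3 xor 91) xor 65 = 62 xor 65 = 07
byte 2: (e2 xor 6c) xor 79 = 8e xor 79 = f7
byte 3: (87 xor 32) xor 3d = b5 xor 3d = 88
byte 4: (f1 xor 41) xor 30 = b0 xor 30 = 80
byte 5: (da xor 8e) xor 78 = 54 xor 78 = 2c
byte 6: (f5 xor 46) xor 20 = b3 xor 20 = 93
byte 7: (f1 xor 94) xor 63 = 65 xor 63 = 06
byte 8: (1a xor 88) xor 69 = 92 xor 69 = fb
byte 9: (da xor 5c) xor 70 = 86 xor 70 = f6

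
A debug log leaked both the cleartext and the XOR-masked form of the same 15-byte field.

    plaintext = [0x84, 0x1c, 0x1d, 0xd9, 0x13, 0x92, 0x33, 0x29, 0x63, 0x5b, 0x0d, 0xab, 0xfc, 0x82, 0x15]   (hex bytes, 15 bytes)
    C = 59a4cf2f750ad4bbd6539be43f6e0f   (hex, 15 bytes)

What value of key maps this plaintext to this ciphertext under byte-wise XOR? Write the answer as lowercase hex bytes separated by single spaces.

Since C = plaintext ⊕ key, XORing both sides with plaintext gives key = plaintext ⊕ C.
84 xor 59 = dd
1c xor a4 = b8
1d xor cf = d2
d9 xor 2f = f6
13 xor 75 = 66
92 xor 0a = 98
33 xor d4 = e7
29 xor bb = 92
63 xor d6 = b5
5b xor 53 = 08
0d xor 9b = 96
ab xor e4 = 4f
fc xor 3f = c3
82 xor 6e = ec
15 xor 0f = 1a

dd b8 d2 f6 66 98 e7 92 b5 08 96 4f c3 ec 1a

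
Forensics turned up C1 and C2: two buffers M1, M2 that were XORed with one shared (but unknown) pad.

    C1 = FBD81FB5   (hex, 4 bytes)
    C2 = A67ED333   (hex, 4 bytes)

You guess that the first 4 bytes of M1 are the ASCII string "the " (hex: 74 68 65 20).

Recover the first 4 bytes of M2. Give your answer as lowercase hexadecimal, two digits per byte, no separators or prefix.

First, C1 ⊕ C2 = (M1 ⊕ K) ⊕ (M2 ⊕ K) = M1 ⊕ M2, so the key drops out. Then M2 = (M1 ⊕ M2) ⊕ M1 over the first 4 bytes.
byte 0: (fb ^ a6) ^ 74 = 5d ^ 74 = 29
byte 1: (d8 ^ 7e) ^ 68 = a6 ^ 68 = ce
byte 2: (1f ^ d3) ^ 65 = cc ^ 65 = a9
byte 3: (b5 ^ 33) ^ 20 = 86 ^ 20 = a6

29cea9a6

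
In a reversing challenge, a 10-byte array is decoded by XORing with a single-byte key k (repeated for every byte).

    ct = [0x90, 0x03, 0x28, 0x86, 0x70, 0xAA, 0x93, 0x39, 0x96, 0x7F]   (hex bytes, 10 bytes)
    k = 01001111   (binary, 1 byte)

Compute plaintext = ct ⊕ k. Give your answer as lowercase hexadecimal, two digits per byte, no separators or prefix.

df4c67c93fe5dc76d930

The 1-byte key repeats, so the effective keystream is 4f 4f 4f 4f 4f 4f 4f 4f 4f 4f.
byte 0: 10010000 xor 01001111 = 11011111
byte 1: 00000011 xor 01001111 = 01001100
byte 2: 00101000 xor 01001111 = 01100111
byte 3: 10000110 xor 01001111 = 11001001
byte 4: 01110000 xor 01001111 = 00111111
byte 5: 10101010 xor 01001111 = 11100101
byte 6: 10010011 xor 01001111 = 11011100
byte 7: 00111001 xor 01001111 = 01110110
byte 8: 10010110 xor 01001111 = 11011001
byte 9: 01111111 xor 01001111 = 00110000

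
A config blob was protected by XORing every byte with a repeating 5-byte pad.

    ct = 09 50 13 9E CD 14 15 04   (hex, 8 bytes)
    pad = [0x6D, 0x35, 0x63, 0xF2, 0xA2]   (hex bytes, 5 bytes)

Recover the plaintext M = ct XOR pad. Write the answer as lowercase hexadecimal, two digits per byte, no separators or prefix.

The 5-byte key repeats, so the effective keystream is 6d 35 63 f2 a2 6d 35 63.
byte 0: 09 ⊕ 6d = 64
byte 1: 50 ⊕ 35 = 65
byte 2: 13 ⊕ 63 = 70
byte 3: 9e ⊕ f2 = 6c
byte 4: cd ⊕ a2 = 6f
byte 5: 14 ⊕ 6d = 79
byte 6: 15 ⊕ 35 = 20
byte 7: 04 ⊕ 63 = 67

6465706c6f792067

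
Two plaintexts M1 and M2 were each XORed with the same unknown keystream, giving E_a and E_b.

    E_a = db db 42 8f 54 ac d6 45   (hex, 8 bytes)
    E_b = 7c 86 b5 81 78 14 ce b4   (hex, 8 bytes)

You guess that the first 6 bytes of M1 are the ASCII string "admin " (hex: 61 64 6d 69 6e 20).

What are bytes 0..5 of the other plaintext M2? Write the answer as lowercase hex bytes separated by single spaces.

c6 39 9a 67 42 98

First, E_a ⊕ E_b = (M1 ⊕ K) ⊕ (M2 ⊕ K) = M1 ⊕ M2, so the key drops out. Then M2 = (M1 ⊕ M2) ⊕ M1 over the first 6 bytes.
byte 0: (db ⊕ 7c) ⊕ 61 = a7 ⊕ 61 = c6
byte 1: (db ⊕ 86) ⊕ 64 = 5d ⊕ 64 = 39
byte 2: (42 ⊕ b5) ⊕ 6d = f7 ⊕ 6d = 9a
byte 3: (8f ⊕ 81) ⊕ 69 = 0e ⊕ 69 = 67
byte 4: (54 ⊕ 78) ⊕ 6e = 2c ⊕ 6e = 42
byte 5: (ac ⊕ 14) ⊕ 20 = b8 ⊕ 20 = 98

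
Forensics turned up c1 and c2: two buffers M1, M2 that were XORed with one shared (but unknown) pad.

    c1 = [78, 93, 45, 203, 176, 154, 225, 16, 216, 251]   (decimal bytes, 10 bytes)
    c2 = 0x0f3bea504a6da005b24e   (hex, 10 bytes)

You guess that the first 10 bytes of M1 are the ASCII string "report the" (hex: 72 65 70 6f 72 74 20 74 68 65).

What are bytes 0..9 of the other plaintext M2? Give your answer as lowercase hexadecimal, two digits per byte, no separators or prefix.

3303b7f48883616102d0

First, c1 ⊕ c2 = (M1 ⊕ K) ⊕ (M2 ⊕ K) = M1 ⊕ M2, so the key drops out. Then M2 = (M1 ⊕ M2) ⊕ M1 over the first 10 bytes.
byte 0: (4e XOR 0f) XOR 72 = 41 XOR 72 = 33
byte 1: (5d XOR 3b) XOR 65 = 66 XOR 65 = 03
byte 2: (2d XOR ea) XOR 70 = c7 XOR 70 = b7
byte 3: (cb XOR 50) XOR 6f = 9b XOR 6f = f4
byte 4: (b0 XOR 4a) XOR 72 = fa XOR 72 = 88
byte 5: (9a XOR 6d) XOR 74 = f7 XOR 74 = 83
byte 6: (e1 XOR a0) XOR 20 = 41 XOR 20 = 61
byte 7: (10 XOR 05) XOR 74 = 15 XOR 74 = 61
byte 8: (d8 XOR b2) XOR 68 = 6a XOR 68 = 02
byte 9: (fb XOR 4e) XOR 65 = b5 XOR 65 = d0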